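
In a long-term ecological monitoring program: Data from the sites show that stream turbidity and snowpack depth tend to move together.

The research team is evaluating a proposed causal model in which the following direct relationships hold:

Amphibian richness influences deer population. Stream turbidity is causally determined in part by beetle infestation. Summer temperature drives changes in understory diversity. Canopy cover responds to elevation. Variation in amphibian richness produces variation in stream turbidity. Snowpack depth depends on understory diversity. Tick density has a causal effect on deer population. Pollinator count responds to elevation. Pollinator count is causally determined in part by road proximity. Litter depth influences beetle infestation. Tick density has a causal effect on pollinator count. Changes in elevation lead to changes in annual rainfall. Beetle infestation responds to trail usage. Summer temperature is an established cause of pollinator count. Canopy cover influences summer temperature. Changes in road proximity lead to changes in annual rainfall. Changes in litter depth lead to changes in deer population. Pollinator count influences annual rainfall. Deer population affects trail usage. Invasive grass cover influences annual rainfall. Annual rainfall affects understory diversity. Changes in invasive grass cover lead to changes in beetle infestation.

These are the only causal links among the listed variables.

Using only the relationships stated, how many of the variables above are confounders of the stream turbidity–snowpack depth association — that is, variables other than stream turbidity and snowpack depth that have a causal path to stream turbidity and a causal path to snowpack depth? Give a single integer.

2

The common causes are: invasive grass cover (to stream turbidity via invasive grass cover → beetle infestation → stream turbidity; to snowpack depth via invasive grass cover → annual rainfall → understory diversity → snowpack depth); tick density (to stream turbidity via tick density → deer population → trail usage → beetle infestation → stream turbidity; to snowpack depth via tick density → pollinator count → annual rainfall → understory diversity → snowpack depth).
Every other variable lacks a causal path to at least one of stream turbidity and snowpack depth.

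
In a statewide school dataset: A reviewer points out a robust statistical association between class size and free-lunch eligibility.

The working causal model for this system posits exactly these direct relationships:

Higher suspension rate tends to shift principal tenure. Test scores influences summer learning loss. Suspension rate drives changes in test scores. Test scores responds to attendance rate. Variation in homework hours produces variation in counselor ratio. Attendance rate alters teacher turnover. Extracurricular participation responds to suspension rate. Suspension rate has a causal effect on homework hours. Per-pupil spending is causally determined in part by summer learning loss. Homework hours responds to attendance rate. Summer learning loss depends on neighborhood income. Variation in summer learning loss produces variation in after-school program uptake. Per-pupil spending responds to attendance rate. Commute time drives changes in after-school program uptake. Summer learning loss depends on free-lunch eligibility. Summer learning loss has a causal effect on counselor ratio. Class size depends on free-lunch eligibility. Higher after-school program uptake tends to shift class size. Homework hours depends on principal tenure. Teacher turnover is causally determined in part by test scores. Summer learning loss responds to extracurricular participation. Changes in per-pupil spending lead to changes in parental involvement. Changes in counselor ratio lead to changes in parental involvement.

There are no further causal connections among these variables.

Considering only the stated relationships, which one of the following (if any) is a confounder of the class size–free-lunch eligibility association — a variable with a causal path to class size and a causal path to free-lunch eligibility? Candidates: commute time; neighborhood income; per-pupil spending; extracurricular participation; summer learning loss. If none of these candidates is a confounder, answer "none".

none

None of the listed candidates has causal paths to both class size and free-lunch eligibility in the stated relationships, so none is a common cause.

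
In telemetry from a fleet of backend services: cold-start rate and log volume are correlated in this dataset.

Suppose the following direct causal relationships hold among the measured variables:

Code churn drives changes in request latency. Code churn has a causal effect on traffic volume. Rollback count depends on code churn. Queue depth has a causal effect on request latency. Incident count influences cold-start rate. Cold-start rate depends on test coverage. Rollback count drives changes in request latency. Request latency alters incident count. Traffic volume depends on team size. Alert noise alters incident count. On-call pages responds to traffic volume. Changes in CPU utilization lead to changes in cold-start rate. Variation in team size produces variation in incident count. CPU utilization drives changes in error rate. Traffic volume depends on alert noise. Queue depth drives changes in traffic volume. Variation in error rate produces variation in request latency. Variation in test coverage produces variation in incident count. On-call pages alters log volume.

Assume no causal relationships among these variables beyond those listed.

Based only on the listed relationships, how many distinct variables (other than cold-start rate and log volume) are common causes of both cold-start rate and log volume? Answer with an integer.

4

The common causes are: alert noise (to cold-start rate via alert noise → incident count → cold-start rate; to log volume via alert noise → traffic volume → on-call pages → log volume); code churn (to cold-start rate via code churn → request latency → incident count → cold-start rate; to log volume via code churn → traffic volume → on-call pages → log volume); queue depth (to cold-start rate via queue depth → request latency → incident count → cold-start rate; to log volume via queue depth → traffic volume → on-call pages → log volume); team size (to cold-start rate via team size → incident count → cold-start rate; to log volume via team size → traffic volume → on-call pages → log volume).
Every other variable lacks a causal path to at least one of cold-start rate and log volume.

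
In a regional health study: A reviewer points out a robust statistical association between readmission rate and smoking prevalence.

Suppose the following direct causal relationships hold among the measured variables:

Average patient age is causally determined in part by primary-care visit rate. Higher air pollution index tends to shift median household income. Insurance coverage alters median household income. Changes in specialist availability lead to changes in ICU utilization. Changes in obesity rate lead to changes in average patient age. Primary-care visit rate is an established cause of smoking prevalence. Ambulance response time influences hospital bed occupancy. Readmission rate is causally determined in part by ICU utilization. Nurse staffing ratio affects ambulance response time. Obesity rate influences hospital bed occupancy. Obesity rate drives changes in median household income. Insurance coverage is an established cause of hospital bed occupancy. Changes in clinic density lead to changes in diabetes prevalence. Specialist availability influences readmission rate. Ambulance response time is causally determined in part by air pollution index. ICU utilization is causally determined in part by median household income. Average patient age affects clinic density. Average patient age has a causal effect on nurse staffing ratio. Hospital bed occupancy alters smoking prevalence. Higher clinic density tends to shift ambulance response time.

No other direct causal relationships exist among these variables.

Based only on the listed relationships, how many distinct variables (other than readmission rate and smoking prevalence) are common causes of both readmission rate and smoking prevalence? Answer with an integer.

The common causes are: air pollution index (to readmission rate via air pollution index → median household income → ICU utilization → readmission rate; to smoking prevalence via air pollution index → ambulance response time → hospital bed occupancy → smoking prevalence); insurance coverage (to readmission rate via insurance coverage → median household income → ICU utilization → readmission rate; to smoking prevalence via insurance coverage → hospital bed occupancy → smoking prevalence); obesity rate (to readmission rate via obesity rate → median household income → ICU utilization → readmission rate; to smoking prevalence via obesity rate → hospital bed occupancy → smoking prevalence).
Every other variable lacks a causal path to at least one of readmission rate and smoking prevalence.

3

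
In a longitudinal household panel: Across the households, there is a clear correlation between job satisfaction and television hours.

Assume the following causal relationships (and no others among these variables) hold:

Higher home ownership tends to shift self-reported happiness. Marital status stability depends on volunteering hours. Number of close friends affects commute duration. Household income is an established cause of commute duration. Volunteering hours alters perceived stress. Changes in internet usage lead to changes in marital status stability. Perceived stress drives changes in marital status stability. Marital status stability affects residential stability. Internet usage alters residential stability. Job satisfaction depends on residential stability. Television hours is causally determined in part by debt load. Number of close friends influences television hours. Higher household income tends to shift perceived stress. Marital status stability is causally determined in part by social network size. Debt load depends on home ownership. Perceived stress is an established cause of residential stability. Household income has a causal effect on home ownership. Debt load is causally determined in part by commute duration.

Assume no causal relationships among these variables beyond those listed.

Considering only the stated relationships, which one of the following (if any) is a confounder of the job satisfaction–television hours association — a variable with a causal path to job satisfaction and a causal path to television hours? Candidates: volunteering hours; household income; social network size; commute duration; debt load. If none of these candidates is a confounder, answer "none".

Household income causes job satisfaction (household income → perceived stress → residential stability → job satisfaction) and also causes television hours (household income → home ownership → debt load → television hours); it is a common cause of both.
Each of the other candidates lacks a causal path to at least one of job satisfaction and television hours, so they do not confound the relationship.

household income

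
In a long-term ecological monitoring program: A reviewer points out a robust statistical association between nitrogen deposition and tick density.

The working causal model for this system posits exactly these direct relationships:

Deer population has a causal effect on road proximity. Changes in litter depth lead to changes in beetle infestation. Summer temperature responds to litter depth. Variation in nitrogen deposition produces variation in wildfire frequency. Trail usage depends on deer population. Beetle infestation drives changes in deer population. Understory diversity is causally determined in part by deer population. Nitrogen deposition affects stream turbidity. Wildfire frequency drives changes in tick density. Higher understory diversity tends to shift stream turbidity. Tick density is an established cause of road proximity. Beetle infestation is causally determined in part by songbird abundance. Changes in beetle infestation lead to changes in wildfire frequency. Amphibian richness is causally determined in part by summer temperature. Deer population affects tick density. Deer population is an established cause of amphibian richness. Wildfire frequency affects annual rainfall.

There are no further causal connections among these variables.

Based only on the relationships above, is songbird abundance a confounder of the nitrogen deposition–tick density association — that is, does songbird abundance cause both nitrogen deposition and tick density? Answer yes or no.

no

Songbird abundance has no stated causal path to nitrogen deposition. A confounder must cause both variables, so songbird abundance does not qualify.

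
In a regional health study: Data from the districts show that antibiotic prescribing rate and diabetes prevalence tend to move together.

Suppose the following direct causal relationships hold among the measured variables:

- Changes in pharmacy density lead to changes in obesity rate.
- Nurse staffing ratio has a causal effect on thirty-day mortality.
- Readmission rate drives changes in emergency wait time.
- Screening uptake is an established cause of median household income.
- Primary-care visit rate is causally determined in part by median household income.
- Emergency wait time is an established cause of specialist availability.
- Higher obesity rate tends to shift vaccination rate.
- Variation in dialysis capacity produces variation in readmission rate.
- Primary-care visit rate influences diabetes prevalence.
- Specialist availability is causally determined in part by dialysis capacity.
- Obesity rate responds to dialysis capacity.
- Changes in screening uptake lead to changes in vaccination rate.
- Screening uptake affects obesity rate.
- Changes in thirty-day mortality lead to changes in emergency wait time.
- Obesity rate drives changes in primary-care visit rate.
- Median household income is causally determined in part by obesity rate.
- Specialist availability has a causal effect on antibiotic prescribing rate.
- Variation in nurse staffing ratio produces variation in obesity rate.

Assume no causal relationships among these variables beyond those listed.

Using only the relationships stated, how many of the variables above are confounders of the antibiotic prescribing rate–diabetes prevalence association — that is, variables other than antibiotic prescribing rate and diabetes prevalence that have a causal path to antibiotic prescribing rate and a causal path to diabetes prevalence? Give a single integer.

2

The common causes are: dialysis capacity (to antibiotic prescribing rate via dialysis capacity → specialist availability → antibiotic prescribing rate; to diabetes prevalence via dialysis capacity → obesity rate → primary-care visit rate → diabetes prevalence); nurse staffing ratio (to antibiotic prescribing rate via nurse staffing ratio → thirty-day mortality → emergency wait time → specialist availability → antibiotic prescribing rate; to diabetes prevalence via nurse staffing ratio → obesity rate → primary-care visit rate → diabetes prevalence).
Every other variable lacks a causal path to at least one of antibiotic prescribing rate and diabetes prevalence.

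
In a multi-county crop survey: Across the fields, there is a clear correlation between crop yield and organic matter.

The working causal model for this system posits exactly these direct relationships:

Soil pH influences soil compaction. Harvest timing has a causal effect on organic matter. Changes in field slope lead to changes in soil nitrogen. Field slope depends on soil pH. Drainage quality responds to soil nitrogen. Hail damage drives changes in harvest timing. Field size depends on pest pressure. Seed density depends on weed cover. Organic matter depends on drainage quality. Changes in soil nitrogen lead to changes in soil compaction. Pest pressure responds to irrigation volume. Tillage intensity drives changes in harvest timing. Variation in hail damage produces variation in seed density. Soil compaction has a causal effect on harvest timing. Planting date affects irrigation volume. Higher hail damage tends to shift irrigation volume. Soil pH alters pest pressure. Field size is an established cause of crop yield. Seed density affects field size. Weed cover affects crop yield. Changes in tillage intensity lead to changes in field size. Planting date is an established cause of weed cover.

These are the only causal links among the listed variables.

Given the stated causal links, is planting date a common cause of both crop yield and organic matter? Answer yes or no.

Planting date has no stated causal path to organic matter. A confounder must cause both variables, so planting date does not qualify.

no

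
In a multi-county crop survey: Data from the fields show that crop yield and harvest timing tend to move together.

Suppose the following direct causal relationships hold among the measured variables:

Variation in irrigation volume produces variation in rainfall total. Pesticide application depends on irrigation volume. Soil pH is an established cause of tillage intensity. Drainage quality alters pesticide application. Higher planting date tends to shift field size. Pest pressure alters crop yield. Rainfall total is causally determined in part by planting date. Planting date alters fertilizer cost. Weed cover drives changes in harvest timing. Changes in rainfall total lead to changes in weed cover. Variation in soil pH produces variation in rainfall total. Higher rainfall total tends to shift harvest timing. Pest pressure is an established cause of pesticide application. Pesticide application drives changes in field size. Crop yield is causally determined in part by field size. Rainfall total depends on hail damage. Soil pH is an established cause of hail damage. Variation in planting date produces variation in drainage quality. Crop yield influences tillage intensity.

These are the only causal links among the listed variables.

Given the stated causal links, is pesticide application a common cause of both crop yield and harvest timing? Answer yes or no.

no

Pesticide application has no stated causal path to harvest timing. A confounder must cause both variables, so pesticide application does not qualify.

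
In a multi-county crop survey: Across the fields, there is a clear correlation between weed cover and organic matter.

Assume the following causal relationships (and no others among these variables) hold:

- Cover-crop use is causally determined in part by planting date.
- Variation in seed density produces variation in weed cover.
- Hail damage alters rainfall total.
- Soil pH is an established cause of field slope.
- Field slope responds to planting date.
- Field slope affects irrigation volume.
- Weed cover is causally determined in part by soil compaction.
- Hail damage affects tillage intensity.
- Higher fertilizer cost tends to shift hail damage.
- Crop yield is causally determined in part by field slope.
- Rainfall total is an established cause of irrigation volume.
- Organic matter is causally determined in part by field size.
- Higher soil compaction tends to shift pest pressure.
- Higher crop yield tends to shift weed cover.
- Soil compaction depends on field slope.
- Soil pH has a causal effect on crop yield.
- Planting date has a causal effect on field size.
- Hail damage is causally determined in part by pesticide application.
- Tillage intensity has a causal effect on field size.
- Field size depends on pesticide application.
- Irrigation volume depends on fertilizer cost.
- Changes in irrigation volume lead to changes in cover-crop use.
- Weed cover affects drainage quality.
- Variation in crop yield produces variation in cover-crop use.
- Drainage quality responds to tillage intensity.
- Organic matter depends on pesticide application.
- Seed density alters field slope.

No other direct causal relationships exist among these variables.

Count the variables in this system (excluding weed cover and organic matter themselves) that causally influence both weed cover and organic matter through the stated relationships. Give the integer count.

1

The common causes are: planting date (to weed cover via planting date → field slope → soil compaction → weed cover; to organic matter via planting date → field size → organic matter).
Every other variable lacks a causal path to at least one of weed cover and organic matter.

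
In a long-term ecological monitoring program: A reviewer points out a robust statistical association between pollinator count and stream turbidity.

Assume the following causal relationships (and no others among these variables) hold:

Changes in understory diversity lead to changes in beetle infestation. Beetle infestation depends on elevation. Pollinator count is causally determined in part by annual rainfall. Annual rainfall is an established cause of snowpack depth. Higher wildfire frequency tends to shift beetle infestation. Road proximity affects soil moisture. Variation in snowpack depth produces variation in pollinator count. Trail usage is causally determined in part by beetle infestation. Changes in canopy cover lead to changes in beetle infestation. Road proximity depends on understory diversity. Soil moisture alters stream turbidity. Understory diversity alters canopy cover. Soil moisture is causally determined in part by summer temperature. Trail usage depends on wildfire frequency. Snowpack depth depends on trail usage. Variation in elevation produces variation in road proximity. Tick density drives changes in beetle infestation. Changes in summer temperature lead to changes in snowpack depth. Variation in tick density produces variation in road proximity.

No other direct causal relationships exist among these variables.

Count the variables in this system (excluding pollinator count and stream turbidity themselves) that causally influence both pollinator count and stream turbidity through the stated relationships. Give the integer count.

The common causes are: elevation (to pollinator count via elevation → beetle infestation → trail usage → snowpack depth → pollinator count; to stream turbidity via elevation → road proximity → soil moisture → stream turbidity); summer temperature (to pollinator count via summer temperature → snowpack depth → pollinator count; to stream turbidity via summer temperature → soil moisture → stream turbidity); tick density (to pollinator count via tick density → beetle infestation → trail usage → snowpack depth → pollinator count; to stream turbidity via tick density → road proximity → soil moisture → stream turbidity); understory diversity (to pollinator count via understory diversity → beetle infestation → trail usage → snowpack depth → pollinator count; to stream turbidity via understory diversity → road proximity → soil moisture → stream turbidity).
Every other variable lacks a causal path to at least one of pollinator count and stream turbidity.

4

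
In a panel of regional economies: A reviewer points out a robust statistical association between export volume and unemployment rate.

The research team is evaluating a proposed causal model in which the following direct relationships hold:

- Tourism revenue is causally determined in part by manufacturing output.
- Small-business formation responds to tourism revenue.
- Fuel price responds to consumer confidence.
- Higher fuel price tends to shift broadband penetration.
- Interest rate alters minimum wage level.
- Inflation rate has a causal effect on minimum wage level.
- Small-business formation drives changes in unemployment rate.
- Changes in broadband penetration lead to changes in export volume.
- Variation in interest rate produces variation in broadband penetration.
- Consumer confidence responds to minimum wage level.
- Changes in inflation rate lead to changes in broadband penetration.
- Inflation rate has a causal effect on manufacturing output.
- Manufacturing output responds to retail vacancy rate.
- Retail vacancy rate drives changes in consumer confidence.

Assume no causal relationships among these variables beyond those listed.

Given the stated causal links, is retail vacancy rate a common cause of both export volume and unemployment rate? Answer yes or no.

Retail vacancy rate has a causal path to export volume (retail vacancy rate → consumer confidence → fuel price → broadband penetration → export volume) and to unemployment rate (retail vacancy rate → manufacturing output → tourism revenue → small-business formation → unemployment rate), so it is a common cause of both — a confounder.

yes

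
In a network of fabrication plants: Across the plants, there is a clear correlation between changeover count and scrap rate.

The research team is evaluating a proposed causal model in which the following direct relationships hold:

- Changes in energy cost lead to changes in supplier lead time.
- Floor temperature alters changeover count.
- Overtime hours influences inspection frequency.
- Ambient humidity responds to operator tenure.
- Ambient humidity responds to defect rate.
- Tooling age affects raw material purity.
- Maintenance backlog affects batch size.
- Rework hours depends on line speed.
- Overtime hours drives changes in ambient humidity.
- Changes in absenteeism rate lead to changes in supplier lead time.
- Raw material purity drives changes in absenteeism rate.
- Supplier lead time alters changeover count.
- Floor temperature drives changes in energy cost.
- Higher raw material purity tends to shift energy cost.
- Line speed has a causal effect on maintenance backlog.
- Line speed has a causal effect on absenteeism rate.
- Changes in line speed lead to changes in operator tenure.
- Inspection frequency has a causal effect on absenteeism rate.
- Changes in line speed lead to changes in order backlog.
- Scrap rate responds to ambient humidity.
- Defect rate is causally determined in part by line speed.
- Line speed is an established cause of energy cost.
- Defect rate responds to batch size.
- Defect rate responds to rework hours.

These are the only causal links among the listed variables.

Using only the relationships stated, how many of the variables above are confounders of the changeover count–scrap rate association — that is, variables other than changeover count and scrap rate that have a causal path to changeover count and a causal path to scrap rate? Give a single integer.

The common causes are: line speed (to changeover count via line speed → absenteeism rate → supplier lead time → changeover count; to scrap rate via line speed → operator tenure → ambient humidity → scrap rate); overtime hours (to changeover count via overtime hours → inspection frequency → absenteeism rate → supplier lead time → changeover count; to scrap rate via overtime hours → ambient humidity → scrap rate).
Every other variable lacks a causal path to at least one of changeover count and scrap rate.

2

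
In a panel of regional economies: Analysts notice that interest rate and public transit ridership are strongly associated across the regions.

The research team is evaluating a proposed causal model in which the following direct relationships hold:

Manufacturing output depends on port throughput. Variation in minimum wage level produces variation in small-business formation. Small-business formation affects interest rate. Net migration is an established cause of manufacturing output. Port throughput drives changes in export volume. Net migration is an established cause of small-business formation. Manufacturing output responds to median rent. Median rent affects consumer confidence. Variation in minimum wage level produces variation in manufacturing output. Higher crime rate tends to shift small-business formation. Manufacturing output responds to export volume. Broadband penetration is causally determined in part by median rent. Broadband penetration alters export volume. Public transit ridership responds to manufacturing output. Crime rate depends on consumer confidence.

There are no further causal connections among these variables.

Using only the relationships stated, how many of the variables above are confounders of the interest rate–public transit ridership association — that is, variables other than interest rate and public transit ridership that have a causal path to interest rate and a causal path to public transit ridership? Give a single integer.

The common causes are: median rent (to interest rate via median rent → consumer confidence → crime rate → small-business formation → interest rate; to public transit ridership via median rent → manufacturing output → public transit ridership); minimum wage level (to interest rate via minimum wage level → small-business formation → interest rate; to public transit ridership via minimum wage level → manufacturing output → public transit ridership); net migration (to interest rate via net migration → small-business formation → interest rate; to public transit ridership via net migration → manufacturing output → public transit ridership).
Every other variable lacks a causal path to at least one of interest rate and public transit ridership.

3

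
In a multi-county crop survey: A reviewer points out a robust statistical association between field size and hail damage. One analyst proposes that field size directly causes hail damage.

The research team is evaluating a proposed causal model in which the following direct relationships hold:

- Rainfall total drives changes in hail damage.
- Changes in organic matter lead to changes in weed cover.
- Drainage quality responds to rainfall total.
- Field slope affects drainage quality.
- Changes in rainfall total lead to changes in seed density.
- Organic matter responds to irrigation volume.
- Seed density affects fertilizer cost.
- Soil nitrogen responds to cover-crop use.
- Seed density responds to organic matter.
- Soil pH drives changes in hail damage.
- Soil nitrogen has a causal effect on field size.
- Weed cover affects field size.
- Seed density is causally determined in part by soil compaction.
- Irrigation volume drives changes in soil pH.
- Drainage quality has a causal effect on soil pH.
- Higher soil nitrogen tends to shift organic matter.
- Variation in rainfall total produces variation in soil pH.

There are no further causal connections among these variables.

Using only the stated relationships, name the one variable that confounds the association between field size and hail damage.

Irrigation volume has a causal path to field size (irrigation volume → organic matter → weed cover → field size) and a separate causal path to hail damage (irrigation volume → soil pH → hail damage), so it is a common cause of both.
No stated relationship gives field size a causal route to hail damage, so the correlation is explained by the shared upstream cause rather than a direct effect.

irrigation volume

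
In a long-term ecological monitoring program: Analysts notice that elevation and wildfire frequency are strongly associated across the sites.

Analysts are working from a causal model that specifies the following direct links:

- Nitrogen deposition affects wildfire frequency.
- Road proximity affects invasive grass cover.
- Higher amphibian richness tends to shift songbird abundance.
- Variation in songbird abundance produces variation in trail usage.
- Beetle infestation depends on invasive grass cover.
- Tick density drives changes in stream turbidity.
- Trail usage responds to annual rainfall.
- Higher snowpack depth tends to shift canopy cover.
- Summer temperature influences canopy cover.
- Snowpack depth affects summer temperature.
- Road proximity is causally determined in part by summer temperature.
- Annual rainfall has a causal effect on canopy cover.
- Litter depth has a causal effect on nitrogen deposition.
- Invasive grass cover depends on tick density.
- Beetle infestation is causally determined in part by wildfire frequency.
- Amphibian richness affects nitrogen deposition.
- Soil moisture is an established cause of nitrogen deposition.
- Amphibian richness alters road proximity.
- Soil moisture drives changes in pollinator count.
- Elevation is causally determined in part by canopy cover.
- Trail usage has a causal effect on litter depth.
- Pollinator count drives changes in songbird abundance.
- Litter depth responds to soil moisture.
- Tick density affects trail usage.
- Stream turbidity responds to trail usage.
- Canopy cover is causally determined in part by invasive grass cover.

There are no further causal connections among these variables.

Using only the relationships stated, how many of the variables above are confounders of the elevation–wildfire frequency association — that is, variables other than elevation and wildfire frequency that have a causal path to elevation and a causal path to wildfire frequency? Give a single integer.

The common causes are: amphibian richness (to elevation via amphibian richness → road proximity → invasive grass cover → canopy cover → elevation; to wildfire frequency via amphibian richness → nitrogen deposition → wildfire frequency); annual rainfall (to elevation via annual rainfall → canopy cover → elevation; to wildfire frequency via annual rainfall → trail usage → litter depth → nitrogen deposition → wildfire frequency); tick density (to elevation via tick density → invasive grass cover → canopy cover → elevation; to wildfire frequency via tick density → trail usage → litter depth → nitrogen deposition → wildfire frequency).
Every other variable lacks a causal path to at least one of elevation and wildfire frequency.

3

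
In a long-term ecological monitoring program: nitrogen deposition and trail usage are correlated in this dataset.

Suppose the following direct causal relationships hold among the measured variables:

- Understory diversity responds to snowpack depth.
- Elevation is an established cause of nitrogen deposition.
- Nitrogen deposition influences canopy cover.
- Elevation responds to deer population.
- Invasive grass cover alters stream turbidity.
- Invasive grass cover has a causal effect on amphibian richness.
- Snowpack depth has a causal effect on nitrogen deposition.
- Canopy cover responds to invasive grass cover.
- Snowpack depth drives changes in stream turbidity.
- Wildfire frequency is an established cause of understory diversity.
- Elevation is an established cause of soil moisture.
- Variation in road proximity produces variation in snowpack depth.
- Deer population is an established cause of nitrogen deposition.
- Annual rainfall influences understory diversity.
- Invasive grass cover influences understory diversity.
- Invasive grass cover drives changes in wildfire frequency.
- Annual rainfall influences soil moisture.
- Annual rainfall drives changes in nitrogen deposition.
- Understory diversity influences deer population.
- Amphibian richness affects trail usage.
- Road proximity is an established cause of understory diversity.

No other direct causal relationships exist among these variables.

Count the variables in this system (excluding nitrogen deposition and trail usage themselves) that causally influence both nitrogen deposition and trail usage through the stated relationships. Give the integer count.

The common causes are: invasive grass cover (to nitrogen deposition via invasive grass cover → understory diversity → deer population → nitrogen deposition; to trail usage via invasive grass cover → amphibian richness → trail usage).
Every other variable lacks a causal path to at least one of nitrogen deposition and trail usage.

1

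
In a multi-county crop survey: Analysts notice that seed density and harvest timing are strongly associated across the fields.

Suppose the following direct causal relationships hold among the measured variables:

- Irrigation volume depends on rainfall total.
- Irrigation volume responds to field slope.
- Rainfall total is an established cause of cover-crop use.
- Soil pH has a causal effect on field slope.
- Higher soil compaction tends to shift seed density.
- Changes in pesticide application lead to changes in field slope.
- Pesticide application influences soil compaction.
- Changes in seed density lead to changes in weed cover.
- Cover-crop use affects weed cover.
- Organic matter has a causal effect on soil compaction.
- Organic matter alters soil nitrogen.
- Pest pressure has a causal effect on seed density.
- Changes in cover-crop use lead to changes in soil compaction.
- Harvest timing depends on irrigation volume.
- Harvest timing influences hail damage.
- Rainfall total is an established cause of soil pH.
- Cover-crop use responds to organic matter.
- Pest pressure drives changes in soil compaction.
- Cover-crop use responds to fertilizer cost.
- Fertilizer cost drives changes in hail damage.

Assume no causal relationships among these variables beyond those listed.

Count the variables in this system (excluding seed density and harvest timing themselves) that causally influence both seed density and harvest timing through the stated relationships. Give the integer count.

2

The common causes are: pesticide application (to seed density via pesticide application → soil compaction → seed density; to harvest timing via pesticide application → field slope → irrigation volume → harvest timing); rainfall total (to seed density via rainfall total → cover-crop use → soil compaction → seed density; to harvest timing via rainfall total → irrigation volume → harvest timing).
Every other variable lacks a causal path to at least one of seed density and harvest timing.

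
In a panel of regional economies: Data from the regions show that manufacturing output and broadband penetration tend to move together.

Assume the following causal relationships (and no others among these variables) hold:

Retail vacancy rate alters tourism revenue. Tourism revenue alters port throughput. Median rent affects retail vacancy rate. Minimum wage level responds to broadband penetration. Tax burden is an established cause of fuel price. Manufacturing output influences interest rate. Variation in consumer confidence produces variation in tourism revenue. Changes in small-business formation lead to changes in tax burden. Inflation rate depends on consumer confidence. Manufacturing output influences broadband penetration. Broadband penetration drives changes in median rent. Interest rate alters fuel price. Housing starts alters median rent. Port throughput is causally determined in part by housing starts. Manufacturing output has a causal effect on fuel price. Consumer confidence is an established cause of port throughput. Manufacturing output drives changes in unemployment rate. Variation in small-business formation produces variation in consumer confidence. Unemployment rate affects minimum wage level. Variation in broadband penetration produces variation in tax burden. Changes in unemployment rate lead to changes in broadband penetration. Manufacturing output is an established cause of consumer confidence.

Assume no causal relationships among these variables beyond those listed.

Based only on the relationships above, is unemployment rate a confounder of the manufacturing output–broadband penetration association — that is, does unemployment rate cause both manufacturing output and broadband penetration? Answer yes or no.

no

Unemployment rate has no stated causal path to manufacturing output. A confounder must cause both variables, so unemployment rate does not qualify.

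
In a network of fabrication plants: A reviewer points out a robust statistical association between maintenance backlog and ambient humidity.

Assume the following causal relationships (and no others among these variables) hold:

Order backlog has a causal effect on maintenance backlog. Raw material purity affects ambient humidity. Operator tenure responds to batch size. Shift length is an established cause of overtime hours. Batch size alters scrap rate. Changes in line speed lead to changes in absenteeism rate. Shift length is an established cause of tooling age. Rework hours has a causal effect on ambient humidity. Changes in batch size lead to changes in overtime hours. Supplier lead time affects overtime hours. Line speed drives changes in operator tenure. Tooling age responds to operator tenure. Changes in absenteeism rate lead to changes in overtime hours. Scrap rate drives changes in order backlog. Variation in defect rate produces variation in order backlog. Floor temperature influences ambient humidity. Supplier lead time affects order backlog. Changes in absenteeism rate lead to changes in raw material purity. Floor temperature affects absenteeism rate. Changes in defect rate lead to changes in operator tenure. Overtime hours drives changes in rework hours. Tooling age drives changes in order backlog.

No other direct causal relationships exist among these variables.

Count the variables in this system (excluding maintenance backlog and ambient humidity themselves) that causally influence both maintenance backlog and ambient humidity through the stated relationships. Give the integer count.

The common causes are: batch size (to maintenance backlog via batch size → scrap rate → order backlog → maintenance backlog; to ambient humidity via batch size → overtime hours → rework hours → ambient humidity); line speed (to maintenance backlog via line speed → operator tenure → tooling age → order backlog → maintenance backlog; to ambient humidity via line speed → absenteeism rate → raw material purity → ambient humidity); shift length (to maintenance backlog via shift length → tooling age → order backlog → maintenance backlog; to ambient humidity via shift length → overtime hours → rework hours → ambient humidity); supplier lead time (to maintenance backlog via supplier lead time → order backlog → maintenance backlog; to ambient humidity via supplier lead time → overtime hours → rework hours → ambient humidity).
Every other variable lacks a causal path to at least one of maintenance backlog and ambient humidity.

4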